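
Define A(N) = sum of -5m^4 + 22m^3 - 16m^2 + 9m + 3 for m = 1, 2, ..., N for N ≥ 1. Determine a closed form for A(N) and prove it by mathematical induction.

We claim A(N) = -N(N^4 - 3N^3 - 4N^2 - 2N - 5) for all N ≥ 1.
When N = 1: A(1) = 13, and the closed form gives 13. They agree.
Inductive step: suppose the statement holds for some m ≥ 1, so A(m) = m(-m^4 + 3m^3 + 4m^2 + 2m + 5).
Then A(m+1) = A(m) + (-5m^4 + 2m^3 + 20m^2 + 23m + 13) = (m(-m^4 + 3m^3 + 4m^2 + 2m + 5)) + (-5m^4 + 2m^3 + 20m^2 + 23m + 13).
Simplifying, A(m+1) = -(m + 1)(m^4 + m^3 - 7m^2 - 15m - 13) = -(m+1)((m+1)^4 - 3(m+1)^3 - 4(m+1)^2 - 2(m+1) - 5),
which is the closed form with N = m+1.
This completes the induction.

A(N) = -N(N^4 - 3N^3 - 4N^2 - 2N - 5)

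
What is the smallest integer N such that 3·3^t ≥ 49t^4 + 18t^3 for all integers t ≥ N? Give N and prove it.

At t = 11: 531441 < 741367, so the inequality fails and N ≥ 12. We prove 3·3^t ≥ 49t^4 + 18t^3 for all t ≥ 12.
Base case (t = 12): 3·3^t = 1594323 and 49t^4 + 18t^3 = 1047168, so 1594323 ≥ 1047168.
Inductive step: assume the claim holds for t = r, so 3·3^r ≥ 49r^4 + 18r^3.
Then 3·3^(r + 1) = 3·(3·3^r) ≥ 3·(49r^4 + 18r^3).
Also, for r ≥ 12 we have 3·(49r^4 + 18r^3) ≥ 49(r+1)^4 + 18(r+1)^3, since 3·(49r^4 + 18r^3) − (49(r+1)^4 + 18(r+1)^3) = 98r^4 - 160r^3 - 348r^2 - 250r - 67, which is nonnegative for all r ≥ 12.
Combining, 3·3^(r + 1) ≥ 49(r+1)^4 + 18(r+1)^3.
Hence, by induction on t, the claim holds for every t ≥ 12.
Hence the smallest such N is 12.

N = 12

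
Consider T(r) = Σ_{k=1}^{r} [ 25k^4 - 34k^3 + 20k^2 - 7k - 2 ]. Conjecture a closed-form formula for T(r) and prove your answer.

We claim T(r) = r(5r^4 + 4r^3 - 2r^2 - 2r - 3) for all r ≥ 1.
When r = 1: T(1) = 2, and the closed form gives 2. They agree.
Inductive step: suppose the statement holds for some k ≥ 1, so T(k) = k(5k^4 + 4k^3 - 2k^2 - 2k - 3).
Then T(k+1) = T(k) + (25k^4 + 66k^3 + 68k^2 + 31k + 2) = (k(5k^4 + 4k^3 - 2k^2 - 2k - 3)) + (25k^4 + 66k^3 + 68k^2 + 31k + 2).
Simplifying, T(k+1) = (k + 1)(5k^4 + 24k^3 + 40k^2 + 26k + 2) = (k+1)(5(k+1)^4 + 4(k+1)^3 - 2(k+1)^2 - 2(k+1) - 3),
which is the closed form with r = k+1.
By induction, the statement is established for all r ≥ 1.

T(r) = r(5r^4 + 4r^3 - 2r^2 - 2r - 3)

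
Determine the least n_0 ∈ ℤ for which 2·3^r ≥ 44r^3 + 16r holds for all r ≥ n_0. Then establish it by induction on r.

At r = 8: 13122 < 22656, so the inequality fails and n_0 ≥ 9. We prove 2·3^r ≥ 44r^3 + 16r for all r ≥ 9.
Base case (r = 9): 2·3^r = 39366 and 44r^3 + 16r = 32220, so 39366 ≥ 32220.
Suppose the result is true for r = i, so 2·3^i ≥ 44i^3 + 16i.
Then 2·3^(i + 1) = 3·(2·3^i) ≥ 3·(44i^3 + 16i).
Also, for i ≥ 9 we have 3·(44i^3 + 16i) ≥ 44(i+1)^3 + 16(i+1), since 3·(44i^3 + 16i) − (44(i+1)^3 + 16(i+1)) = 88i^3 - 132i^2 - 100i - 60, which is nonnegative for all i ≥ 9.
Combining, 2·3^(i + 1) ≥ 44(i+1)^3 + 16(i+1).
This completes the induction.
Hence the smallest such n_0 is 9.

n_0 = 9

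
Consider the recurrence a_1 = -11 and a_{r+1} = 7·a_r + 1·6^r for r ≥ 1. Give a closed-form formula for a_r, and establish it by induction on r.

Computing the first terms: a_1 = -11, a_2 = -71, a_3 = -461. This suggests a_r = -6^r - 5·7^(r - 1).
When r = 1: the formula gives -11 = -11 = a_1.
Inductive step: suppose the statement holds for some i ≥ 1, so a_i = -6^i - 5·7^(i - 1).
Then a_{i+1} = 7·a_i + 1·6^i = 7·(-6^i - 5·7^(i - 1)) + 1·6^i = -6^(i + 1) - 5·7^i = -6^(i+1) - 5·7^((i+1) - 1),
which is the claimed formula at r = i+1.
Hence, by induction on r, the claim holds for every r ≥ 1.

a_r = -6^r - 5·7^(r - 1)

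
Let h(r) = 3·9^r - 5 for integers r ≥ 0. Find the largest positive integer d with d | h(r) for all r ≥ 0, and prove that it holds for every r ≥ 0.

d = 2

Computing the first values: h(0) = -2 and h(1) = 22; gcd(-2, 22) = 2, so d ≤ 2.
We prove 2 | 3·9^r - 5 for all r ≥ 0 by induction on r.
For the base case r = 0: h(0) = -2 = 2·(-1), so 2 | h(0).
Inductive step: suppose the statement holds for some m ≥ 0, i.e. 2 | h(m). Then
h(m+1) = 3·9^(m+1) - 5 = 9·(3·9^m - 5) + 40 = 9·h(m) + 40. The first term is divisible by 2 by the inductive hypothesis, and 40 is divisible by 2. Hence 2 | h(m+1).
By induction, the statement is established for all r ≥ 0.
Therefore the largest such d is 2.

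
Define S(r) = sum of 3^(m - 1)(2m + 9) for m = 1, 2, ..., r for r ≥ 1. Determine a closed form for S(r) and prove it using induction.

We claim S(r) = 3^r(r + 4) - 4 for all r ≥ 1.
Base step (r = 1): S(1) = 11, and the closed form gives 11. They agree.
Inductive step: suppose the statement holds for some m ≥ 1, so S(m) = 3^m(m + 4) - 4.
Then S(m+1) = S(m) + (3^m(2m + 11)) = (3^m(m + 4) - 4) + (3^m(2m + 11)).
Simplifying, S(m+1) = 3·3^m·m + 15·3^m - 4 = 3^(m+1)((m+1) + 4) - 4,
which is the closed form with r = m+1.
By the principle of mathematical induction, the result holds for all r ≥ 1.

S(r) = 3^r(r + 4) - 4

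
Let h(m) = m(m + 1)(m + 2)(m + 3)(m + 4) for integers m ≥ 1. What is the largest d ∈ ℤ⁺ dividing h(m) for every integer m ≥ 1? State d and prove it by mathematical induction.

d = 120

Computing the first values: h(1) = 120 and h(2) = 720; gcd(120, 720) = 120, so d ≤ 120.
We prove 120 | m(m + 1)(m + 2)(m + 3)(m + 4) for all m ≥ 1 by induction on m.
Base step (m = 1): h(1) = 120 = 120·(1), so 120 | h(1).
For the inductive step, assume it holds for an arbitrary p ≥ 1, i.e. 120 | h(p). Then
h(p+1) − h(p) = (p+1)·(p+2)·(p+3)·(p+4)·(p+5) − p·(p+1)·(p+2)·(p+3)·(p+4) = (p+1)·(p+2)·(p+3)·(p+4)·[(p+5) − p] = 5·(p+1)·(p+2)·(p+3)·(p+4). The product of 4 consecutive integers is divisible by (4)! = 24, so h(p+1) − h(p) is divisible by 5·24 = 120. By the inductive hypothesis 120 | h(p), hence 120 | h(p+1).
Hence, by induction on m, the claim holds for every m ≥ 1.
Therefore the largest such d is 120.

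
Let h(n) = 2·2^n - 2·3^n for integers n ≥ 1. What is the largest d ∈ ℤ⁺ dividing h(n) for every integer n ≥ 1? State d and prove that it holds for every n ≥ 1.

d = 2

Computing the first values: h(1) = -2 and h(2) = -10; gcd(-2, -10) = 2, so d ≤ 2.
We prove 2 | 2·2^n - 2·3^n for all n ≥ 1 by induction on n.
When n = 1: h(1) = -2 = 2·(-1), so 2 | h(1).
Inductive step: assume the claim holds for n = m, i.e. 2 | h(m). Then
h(m+1) − 3·h(m) = (2·2^(m+1) - 2·3^(m+1)) − 3·(2·2^m - 2·3^m) = (2)·2^m·(2 − 3) = (-2)·2^m. Since 2 | h(m) by the inductive hypothesis, 2 | 3·h(m); and 2 | -2 since -2 = 2·-1. Therefore 2 | h(m+1).
Hence, by induction on n, the claim holds for every n ≥ 1.
Therefore the largest such d is 2.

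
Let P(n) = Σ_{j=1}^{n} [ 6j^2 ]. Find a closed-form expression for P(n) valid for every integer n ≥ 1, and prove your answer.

P(n) = n(n + 1)(2n + 1)

We claim P(n) = n(n + 1)(2n + 1) for all n ≥ 1.
For the base case n = 1: P(1) = 6, and the closed form gives 6. They agree.
Suppose the result is true for n = j, so P(j) = j(2j^2 + 3j + 1).
Then P(j+1) = P(j) + (6(j + 1)^2) = (j(2j^2 + 3j + 1)) + (6(j + 1)^2).
Simplifying, P(j+1) = (j + 1)(j + 2)(2j + 3) = (j+1)((j+1) + 1)(2(j+1) + 1),
which is the closed form with n = j+1.
By induction, the statement is established for all n ≥ 1.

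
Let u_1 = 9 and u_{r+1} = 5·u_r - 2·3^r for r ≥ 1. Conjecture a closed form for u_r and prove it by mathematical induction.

u_r = 3^r + 6·5^(r - 1)

Computing the first terms: u_1 = 9, u_2 = 39, u_3 = 177. This suggests u_r = 3^r + 6·5^(r - 1).
Base case (r = 1): the formula gives 9 = 9 = u_1.
For the inductive step, assume it holds for an arbitrary k ≥ 1, so u_k = 3^k + 6·5^(k - 1).
Then u_{k+1} = 5·u_k - 2·3^k = 5·(3^k + 6·5^(k - 1)) - 2·3^k = 3^(k + 1) + 6·5^k = 3^(k+1) + 6·5^((k+1) - 1),
which is the claimed formula at r = k+1.
By the principle of mathematical induction, the result holds for all r ≥ 1.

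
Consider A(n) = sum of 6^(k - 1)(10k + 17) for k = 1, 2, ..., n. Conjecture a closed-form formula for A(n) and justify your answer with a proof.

We claim A(n) = 6^n(2n + 3) - 3 for all n ≥ 1.
For the base case n = 1: A(1) = 27, and the closed form gives 27. They agree.
Inductive step: assume the claim holds for n = k, so A(k) = 6^k(2k + 3) - 3.
Then A(k+1) = A(k) + (6^k(10k + 27)) = (6^k(2k + 3) - 3) + (6^k(10k + 27)).
Simplifying, A(k+1) = 12·6^k·k + 30·6^k - 3 = 6^(k+1)(2(k+1) + 3) - 3,
which is the closed form with n = k+1.
By induction, the statement is established for all n ≥ 1.

A(n) = 6^n(2n + 3) - 3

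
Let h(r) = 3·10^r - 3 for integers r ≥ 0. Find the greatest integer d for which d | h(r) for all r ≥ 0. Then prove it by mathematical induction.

d = 27

Computing the first values: h(0) = 0 and h(1) = 27; gcd(0, 27) = 27, so d ≤ 27.
We prove 27 | 3·10^r - 3 for all r ≥ 0 by induction on r.
For the base case r = 0: h(0) = 0 = 27·(0), so 27 | h(0).
Inductive step: assume the claim holds for r = m, i.e. 27 | h(m). Then
h(m+1) = 3·10^(m+1) - 3 = 10·(3·10^m - 3) + 27 = 10·h(m) + 27. The first term is divisible by 27 by the inductive hypothesis, and 27 is divisible by 27. Hence 27 | h(m+1).
By the principle of mathematical induction, the result holds for all r ≥ 0.
Therefore the largest such d is 27.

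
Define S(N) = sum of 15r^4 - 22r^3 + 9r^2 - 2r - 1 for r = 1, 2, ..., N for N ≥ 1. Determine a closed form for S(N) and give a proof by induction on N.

S(N) = N(3N^4 + 2N^3 - 3N^2 - 2N - 1)

We claim S(N) = N(3N^4 + 2N^3 - 3N^2 - 2N - 1) for all N ≥ 1.
For the base case N = 1: S(1) = -1, and the closed form gives -1. They agree.
Suppose the result is true for N = r, so S(r) = r(3r^4 + 2r^3 - 3r^2 - 2r - 1).
Then S(r+1) = S(r) + (15r^4 + 38r^3 + 33r^2 + 10r - 1) = (r(3r^4 + 2r^3 - 3r^2 - 2r - 1)) + (15r^4 + 38r^3 + 33r^2 + 10r - 1).
Simplifying, S(r+1) = (r + 1)(3r^4 + 14r^3 + 21r^2 + 10r - 1) = (r+1)(3(r+1)^4 + 2(r+1)^3 - 3(r+1)^2 - 2(r+1) - 1),
which is the closed form with N = r+1.
This completes the induction.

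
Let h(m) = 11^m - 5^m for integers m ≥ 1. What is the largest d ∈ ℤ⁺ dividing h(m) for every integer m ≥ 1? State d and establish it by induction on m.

d = 6

Computing the first values: h(1) = 6 and h(2) = 96; gcd(6, 96) = 6, so d ≤ 6.
We prove 6 | 11^m - 5^m for all m ≥ 1 by induction on m.
When m = 1: h(1) = 6 = 6·(1), so 6 | h(1).
Suppose the result is true for m = k, i.e. 6 | h(k). Then
11^{k+1} − 5^{k+1} = 11·11^k − 5·5^k = 11·(11^k − 5^k) + (6)·5^k. The first term is divisible by 6 by the inductive hypothesis, and the second term (6)·5^k is divisible by 6 since 6 | 6. Hence 6 | h(k+1).
Hence, by induction on m, the claim holds for every m ≥ 1.
Therefore the largest such d is 6.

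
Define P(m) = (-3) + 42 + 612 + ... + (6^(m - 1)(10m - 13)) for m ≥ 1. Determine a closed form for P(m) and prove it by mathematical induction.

We claim P(m) = 6^m(2m - 3) + 3 for all m ≥ 1.
Base step (m = 1): P(1) = -3, and the closed form gives -3. They agree.
Inductive step: suppose the statement holds for some p ≥ 1, so P(p) = 6^p(2p - 3) + 3.
Then P(p+1) = P(p) + (6^p(10p - 3)) = (6^p(2p - 3) + 3) + (6^p(10p - 3)).
Simplifying, P(p+1) = 12·6^p·p - 6·6^p + 3 = 6^(p+1)(2(p+1) - 3) + 3,
which is the closed form with m = p+1.
By induction, the statement is established for all m ≥ 1.

P(m) = 6^m(2m - 3) + 3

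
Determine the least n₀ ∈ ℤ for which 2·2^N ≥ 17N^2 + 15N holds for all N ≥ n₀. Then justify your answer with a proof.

At N = 9: 1024 < 1512, so the inequality fails and n₀ ≥ 10. We prove 2·2^N ≥ 17N^2 + 15N for all N ≥ 10.
When N = 10: 2·2^N = 2048 and 17N^2 + 15N = 1850, so 2048 ≥ 1850.
Inductive step: suppose the statement holds for some p ≥ 10, so 2·2^p ≥ 17p^2 + 15p.
Then 2·2^(p + 1) = 2·(2·2^p) ≥ 2·(17p^2 + 15p).
Also, for p ≥ 10 we have 2·(17p^2 + 15p) ≥ 17(p+1)^2 + 15(p+1), since 2·(17p^2 + 15p) − (17(p+1)^2 + 15(p+1)) = 17p^2 - 19p - 32, which is nonnegative for all p ≥ 10.
Combining, 2·2^(p + 1) ≥ 17(p+1)^2 + 15(p+1).
By induction, the statement is established for all N ≥ 10.
Hence the smallest such n₀ is 10.

n₀ = 10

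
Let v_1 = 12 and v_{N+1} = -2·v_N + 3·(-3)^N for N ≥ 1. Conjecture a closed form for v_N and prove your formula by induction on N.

Computing the first terms: v_1 = 12, v_2 = -33, v_3 = 93. This suggests v_N = 3(-2)^(N - 1) + (-3)^(N + 1).
Base step (N = 1): the formula gives 12 = 12 = v_1.
Suppose the result is true for N = k, so v_k = 3(-2)^(k - 1) + (-3)^(k + 1).
Then v_{k+1} = -2·v_k + 3·(-3)^k = -2·(3(-2)^(k - 1) + (-3)^(k + 1)) + 3·(-3)^k = 3(-2)^k + (-3)^(k + 2) = 3(-2)^((k+1) - 1) + (-3)^((k+1) + 1),
which is the claimed formula at N = k+1.
Hence, by induction on N, the claim holds for every N ≥ 1.

v_N = 3(-2)^(N - 1) + (-3)^(N + 1)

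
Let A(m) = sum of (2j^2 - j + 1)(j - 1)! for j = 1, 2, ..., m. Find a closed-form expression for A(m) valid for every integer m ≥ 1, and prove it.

A(m) = (2m + 1)m! - 1

We claim A(m) = (2m + 1)m! - 1 for all m ≥ 1.
Base step (m = 1): A(1) = 2, and the closed form gives 2. They agree.
Inductive step: suppose the statement holds for some j ≥ 1, so A(j) = (2j + 1)j! - 1.
Then A(j+1) = A(j) + ((2j^2 + 3j + 2)j!) = ((2j + 1)j! - 1) + ((2j^2 + 3j + 2)j!).
Simplifying, A(j+1) = (2(j+1) + 1)(j+1)! - 1,
which is the closed form with m = j+1.
Hence, by induction on m, the claim holds for every m ≥ 1.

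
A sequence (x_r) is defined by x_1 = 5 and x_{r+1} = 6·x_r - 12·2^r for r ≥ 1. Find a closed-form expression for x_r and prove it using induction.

Computing the first terms: x_1 = 5, x_2 = 6, x_3 = -12. This suggests x_r = 3·2^r - 6^(r - 1).
For the base case r = 1: the formula gives 5 = 5 = x_1.
Suppose the result is true for r = i, so x_i = 3·2^i - 6^(i - 1).
Then x_{i+1} = 6·x_i - 12·2^i = 6·(3·2^i - 6^(i - 1)) - 12·2^i = 3·2^(i + 1) - 6^i = 3·2^(i+1) - 6^((i+1) - 1),
which is the claimed formula at r = i+1.
Hence, by induction on r, the claim holds for every r ≥ 1.

x_r = 3·2^r - 6^(r - 1)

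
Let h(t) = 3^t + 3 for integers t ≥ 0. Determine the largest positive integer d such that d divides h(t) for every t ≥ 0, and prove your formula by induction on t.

Computing the first values: h(0) = 4 and h(1) = 6; gcd(4, 6) = 2, so d ≤ 2.
We prove 2 | 3^t + 3 for all t ≥ 0 by induction on t.
For the base case t = 0: h(0) = 4 = 2·(2), so 2 | h(0).
Suppose the result is true for t = r, i.e. 2 | h(r). Then
h(r+1) = 3^(r+1) + 3 = 3·(3^r + 3) - 6 = 3·h(r) - 6. The first term is divisible by 2 by the inductive hypothesis, and -6 is divisible by 2. Hence 2 | h(r+1).
This completes the induction.
Therefore the largest such d is 2.

d = 2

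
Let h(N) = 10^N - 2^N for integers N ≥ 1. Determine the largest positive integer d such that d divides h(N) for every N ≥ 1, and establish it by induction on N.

d = 8

Computing the first values: h(1) = 8 and h(2) = 96; gcd(8, 96) = 8, so d ≤ 8.
We prove 8 | 10^N - 2^N for all N ≥ 1 by induction on N.
For the base case N = 1: h(1) = 8 = 8·(1), so 8 | h(1).
For the inductive step, assume it holds for an arbitrary m ≥ 1, i.e. 8 | h(m). Then
10^{m+1} − 2^{m+1} = 10·10^m − 2·2^m = 10·(10^m − 2^m) + (8)·2^m. The first term is divisible by 8 by the inductive hypothesis, and the second term (8)·2^m is divisible by 8 since 8 | 8. Hence 8 | h(m+1).
Hence, by induction on N, the claim holds for every N ≥ 1.
Therefore the largest such d is 8.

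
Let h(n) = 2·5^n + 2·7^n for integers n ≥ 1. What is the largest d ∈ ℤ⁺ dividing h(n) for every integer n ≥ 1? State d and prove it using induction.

d = 4

Computing the first values: h(1) = 24 and h(2) = 148; gcd(24, 148) = 4, so d ≤ 4.
We prove 4 | 2·5^n + 2·7^n for all n ≥ 1 by induction on n.
For the base case n = 1: h(1) = 24 = 4·(6), so 4 | h(1).
For the inductive step, assume it holds for an arbitrary k ≥ 1, i.e. 4 | h(k). Then
h(k+1) − 7·h(k) = (2·5^(k+1) + 2·7^(k+1)) − 7·(2·5^k + 2·7^k) = (2)·5^k·(5 − 7) = (-4)·5^k. Since 4 | h(k) by the inductive hypothesis, 4 | 7·h(k); and 4 | -4 since -4 = 4·-1. Therefore 4 | h(k+1).
This completes the induction.
Therefore the largest such d is 4.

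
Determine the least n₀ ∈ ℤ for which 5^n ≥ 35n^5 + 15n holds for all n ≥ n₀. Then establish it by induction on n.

n₀ = 10

At n = 9: 1953125 < 2066850, so the inequality fails and n₀ ≥ 10. We prove 5^n ≥ 35n^5 + 15n for all n ≥ 10.
For the base case n = 10: 5^n = 9765625 and 35n^5 + 15n = 3500150, so 9765625 ≥ 3500150.
Suppose the result is true for n = m, so 5^m ≥ 35m^5 + 15m.
Then 5^(m + 1) = 5·(5^m) ≥ 5·(35m^5 + 15m).
Also, for m ≥ 10 we have 5·(35m^5 + 15m) ≥ 35(m+1)^5 + 15(m+1), since 5·(35m^5 + 15m) − (35(m+1)^5 + 15(m+1)) = 140m^5 - 175m^4 - 350m^3 - 350m^2 - 115m - 50, which is nonnegative for all m ≥ 10.
Combining, 5^(m + 1) ≥ 35(m+1)^5 + 15(m+1).
By the principle of mathematical induction, the result holds for all n ≥ 10.
Hence the smallest such n₀ is 10.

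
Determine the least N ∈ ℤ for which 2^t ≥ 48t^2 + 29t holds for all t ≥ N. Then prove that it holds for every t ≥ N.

N = 14

At t = 13: 8192 < 8489, so the inequality fails and N ≥ 14. We prove 2^t ≥ 48t^2 + 29t for all t ≥ 14.
Base case (t = 14): 2^t = 16384 and 48t^2 + 29t = 9814, so 16384 ≥ 9814.
Inductive step: assume the claim holds for t = i, so 2^i ≥ 48i^2 + 29i.
Then 2^(i + 1) = 2·(2^i) ≥ 2·(48i^2 + 29i).
Also, for i ≥ 14 we have 2·(48i^2 + 29i) ≥ 48(i+1)^2 + 29(i+1), since 2·(48i^2 + 29i) − (48(i+1)^2 + 29(i+1)) = 48i^2 - 67i - 77, which is nonnegative for all i ≥ 14.
Combining, 2^(i + 1) ≥ 48(i+1)^2 + 29(i+1).
By induction, the statement is established for all t ≥ 14.
Hence the smallest such N is 14.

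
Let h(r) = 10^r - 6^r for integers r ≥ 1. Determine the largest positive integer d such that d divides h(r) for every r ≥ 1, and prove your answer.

d = 4

Computing the first values: h(1) = 4 and h(2) = 64; gcd(4, 64) = 4, so d ≤ 4.
We prove 4 | 10^r - 6^r for all r ≥ 1 by induction on r.
For the base case r = 1: h(1) = 4 = 4·(1), so 4 | h(1).
Inductive step: assume the claim holds for r = m, i.e. 4 | h(m). Then
10^{m+1} − 6^{m+1} = 10·10^m − 6·6^m = 10·(10^m − 6^m) + (4)·6^m. The first term is divisible by 4 by the inductive hypothesis, and the second term (4)·6^m is divisible by 4 since 4 | 4. Hence 4 | h(m+1).
By induction, the statement is established for all r ≥ 1.
Therefore the largest such d is 4.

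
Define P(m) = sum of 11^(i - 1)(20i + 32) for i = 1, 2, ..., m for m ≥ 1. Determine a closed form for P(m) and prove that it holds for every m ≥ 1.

P(m) = 11^m(2m + 3) - 3

We claim P(m) = 11^m(2m + 3) - 3 for all m ≥ 1.
For the base case m = 1: P(1) = 52, and the closed form gives 52. They agree.
Inductive step: assume the claim holds for m = i, so P(i) = 11^i(2i + 3) - 3.
Then P(i+1) = P(i) + (11^i(20i + 52)) = (11^i(2i + 3) - 3) + (11^i(20i + 52)).
Simplifying, P(i+1) = 22·11^i·i + 55·11^i - 3 = 11^(i+1)(2(i+1) + 3) - 3,
which is the closed form with m = i+1.
By induction, the statement is established for all m ≥ 1.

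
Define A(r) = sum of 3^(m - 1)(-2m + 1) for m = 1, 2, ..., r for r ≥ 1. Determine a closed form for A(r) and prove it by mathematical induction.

A(r) = 3^r(-r + 1) - 1

We claim A(r) = 3^r(-r + 1) - 1 for all r ≥ 1.
When r = 1: A(1) = -1, and the closed form gives -1. They agree.
Suppose the result is true for r = m, so A(m) = 3^m(-m + 1) - 1.
Then A(m+1) = A(m) + (3^m(-2m - 1)) = (3^m(-m + 1) - 1) + (3^m(-2m - 1)).
Simplifying, A(m+1) = -3·3^m·m - 1 = 3^(m+1)(-(m+1) + 1) - 1,
which is the closed form with r = m+1.
This completes the induction.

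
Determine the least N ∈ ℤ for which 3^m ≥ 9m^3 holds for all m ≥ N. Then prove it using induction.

N = 8

At m = 7: 2187 < 3087, so the inequality fails and N ≥ 8. We prove 3^m ≥ 9m^3 for all m ≥ 8.
When m = 8: 3^m = 6561 and 9m^3 = 4608, so 6561 ≥ 4608.
Suppose the result is true for m = i, so 3^i ≥ 9i^3.
Then 3^(i + 1) = 3·(3^i) ≥ 3·(9i^3).
Also, for i ≥ 8 we have 3·(9i^3) ≥ 9(i+1)^3, since 3 ≥ (1 + 1/i)^3 for all i ≥ 8.
Combining, 3^(i + 1) ≥ 9(i+1)^3.
By induction, the statement is established for all m ≥ 8.
Hence the smallest such N is 8.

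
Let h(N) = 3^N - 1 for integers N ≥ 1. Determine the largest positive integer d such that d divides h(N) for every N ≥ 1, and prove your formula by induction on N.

d = 2

Computing the first values: h(1) = 2 and h(2) = 8; gcd(2, 8) = 2, so d ≤ 2.
We prove 2 | 3^N - 1 for all N ≥ 1 by induction on N.
When N = 1: h(1) = 2 = 2·(1), so 2 | h(1).
Inductive step: suppose the statement holds for some i ≥ 1, i.e. 2 | h(i). Then
3^{i+1} − 1^{i+1} = 3·3^i − 1·1^i = 3·(3^i − 1^i) + (2)·1^i. The first term is divisible by 2 by the inductive hypothesis, and the second term (2)·1^i is divisible by 2 since 2 | 2. Hence 2 | h(i+1).
Hence, by induction on N, the claim holds for every N ≥ 1.
Therefore the largest such d is 2.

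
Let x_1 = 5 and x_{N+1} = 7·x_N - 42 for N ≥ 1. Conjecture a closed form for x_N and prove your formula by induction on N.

x_N = -2·7^(N - 1) + 7

Computing the first terms: x_1 = 5, x_2 = -7, x_3 = -91. This suggests x_N = -2·7^(N - 1) + 7.
Base step (N = 1): the formula gives 5 = 5 = x_1.
Suppose the result is true for N = p, so x_p = -2·7^(p - 1) + 7.
Then x_{p+1} = 7·x_p - 42 = 7·(-2·7^(p - 1) + 7) - 42 = -2·7^p + 7 = -2·7^((p+1) - 1) + 7,
which is the claimed formula at N = p+1.
By induction, the statement is established for all N ≥ 1.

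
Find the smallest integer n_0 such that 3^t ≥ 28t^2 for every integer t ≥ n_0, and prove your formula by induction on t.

At t = 6: 729 < 1008, so the inequality fails and n_0 ≥ 7. We prove 3^t ≥ 28t^2 for all t ≥ 7.
When t = 7: 3^t = 2187 and 28t^2 = 1372, so 2187 ≥ 1372.
Inductive step: assume the claim holds for t = i, so 3^i ≥ 28i^2.
Then 3^(i + 1) = 3·(3^i) ≥ 3·(28i^2).
Also, for i ≥ 7 we have 3·(28i^2) ≥ 28(i+1)^2, since 3 ≥ (1 + 1/i)^2 for all i ≥ 7.
Combining, 3^(i + 1) ≥ 28(i+1)^2.
By induction, the statement is established for all t ≥ 7.
Hence the smallest such n_0 is 7.

n_0 = 7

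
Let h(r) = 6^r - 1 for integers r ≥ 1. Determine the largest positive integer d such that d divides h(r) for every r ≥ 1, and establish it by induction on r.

d = 5

Computing the first values: h(1) = 5 and h(2) = 35; gcd(5, 35) = 5, so d ≤ 5.
We prove 5 | 6^r - 1 for all r ≥ 1 by induction on r.
Base step (r = 1): h(1) = 5 = 5·(1), so 5 | h(1).
Suppose the result is true for r = i, i.e. 5 | h(i). Then
6^{i+1} − 1^{i+1} = 6·6^i − 1·1^i = 6·(6^i − 1^i) + (5)·1^i. The first term is divisible by 5 by the inductive hypothesis, and the second term (5)·1^i is divisible by 5 since 5 | 5. Hence 5 | h(i+1).
Hence, by induction on r, the claim holds for every r ≥ 1.
Therefore the largest such d is 5.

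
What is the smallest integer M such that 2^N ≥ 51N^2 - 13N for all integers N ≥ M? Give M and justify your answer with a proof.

At N = 13: 8192 < 8450, so the inequality fails and M ≥ 14. We prove 2^N ≥ 51N^2 - 13N for all N ≥ 14.
Base case (N = 14): 2^N = 16384 and 51N^2 - 13N = 9814, so 16384 ≥ 9814.
Inductive step: assume the claim holds for N = k, so 2^k ≥ 51k^2 - 13k.
Then 2^(k + 1) = 2·(2^k) ≥ 2·(51k^2 - 13k).
Also, for k ≥ 14 we have 2·(51k^2 - 13k) ≥ 51(k+1)^2 - 13(k+1), since 2·(51k^2 - 13k) − (51(k+1)^2 - 13(k+1)) = 51k^2 - 115k - 38, which is nonnegative for all k ≥ 14.
Combining, 2^(k + 1) ≥ 51(k+1)^2 - 13(k+1).
By induction, the statement is established for all N ≥ 14.
Hence the smallest such M is 14.

M = 14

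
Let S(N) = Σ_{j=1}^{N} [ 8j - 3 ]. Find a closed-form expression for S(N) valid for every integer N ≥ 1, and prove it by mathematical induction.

S(N) = N(4N + 1)

We claim S(N) = N(4N + 1) for all N ≥ 1.
Base case (N = 1): S(1) = 5, and the closed form gives 5. They agree.
Inductive step: suppose the statement holds for some j ≥ 1, so S(j) = j(4j + 1).
Then S(j+1) = S(j) + (8j + 5) = (j(4j + 1)) + (8j + 5).
Simplifying, S(j+1) = (j + 1)(4j + 5) = (j+1)(4(j+1) + 1),
which is the closed form with N = j+1.
Hence, by induction on N, the claim holds for every N ≥ 1.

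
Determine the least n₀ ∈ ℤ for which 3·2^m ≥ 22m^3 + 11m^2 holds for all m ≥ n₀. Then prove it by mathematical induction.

At m = 14: 49152 < 62524, so the inequality fails and n₀ ≥ 15. We prove 3·2^m ≥ 22m^3 + 11m^2 for all m ≥ 15.
Base case (m = 15): 3·2^m = 98304 and 22m^3 + 11m^2 = 76725, so 98304 ≥ 76725.
Inductive step: assume the claim holds for m = r, so 3·2^r ≥ 22r^3 + 11r^2.
Then 3·2^(r + 1) = 2·(3·2^r) ≥ 2·(22r^3 + 11r^2).
Also, for r ≥ 15 we have 2·(22r^3 + 11r^2) ≥ 22(r+1)^3 + 11(r+1)^2, since 2·(22r^3 + 11r^2) − (22(r+1)^3 + 11(r+1)^2) = 22r^3 - 55r^2 - 88r - 33, which is nonnegative for all r ≥ 15.
Combining, 3·2^(r + 1) ≥ 22(r+1)^3 + 11(r+1)^2.
By the principle of mathematical induction, the result holds for all m ≥ 15.
Hence the smallest such n₀ is 15.

n₀ = 15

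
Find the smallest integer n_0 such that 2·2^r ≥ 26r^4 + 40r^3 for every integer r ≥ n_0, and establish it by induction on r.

At r = 21: 4194304 < 5426946, so the inequality fails and n_0 ≥ 22. We prove 2·2^r ≥ 26r^4 + 40r^3 for all r ≥ 22.
When r = 22: 2·2^r = 8388608 and 26r^4 + 40r^3 = 6516576, so 8388608 ≥ 6516576.
For the inductive step, assume it holds for an arbitrary p ≥ 22, so 2·2^p ≥ 26p^4 + 40p^3.
Then 2·2^(p + 1) = 2·(2·2^p) ≥ 2·(26p^4 + 40p^3).
Also, for p ≥ 22 we have 2·(26p^4 + 40p^3) ≥ 26(p+1)^4 + 40(p+1)^3, since 2·(26p^4 + 40p^3) − (26(p+1)^4 + 40(p+1)^3) = 26p^4 - 64p^3 - 276p^2 - 224p - 66, which is nonnegative for all p ≥ 22.
Combining, 2·2^(p + 1) ≥ 26(p+1)^4 + 40(p+1)^3.
By induction, the statement is established for all r ≥ 22.
Hence the smallest such n_0 is 22.

n_0 = 22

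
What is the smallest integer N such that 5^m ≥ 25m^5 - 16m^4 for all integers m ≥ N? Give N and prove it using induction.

At m = 8: 390625 < 753664, so the inequality fails and N ≥ 9. We prove 5^m ≥ 25m^5 - 16m^4 for all m ≥ 9.
Base step (m = 9): 5^m = 1953125 and 25m^5 - 16m^4 = 1371249, so 1953125 ≥ 1371249.
Inductive step: assume the claim holds for m = r, so 5^r ≥ 25r^5 - 16r^4.
Then 5^(r + 1) = 5·(5^r) ≥ 5·(25r^5 - 16r^4).
Also, for r ≥ 9 we have 5·(25r^5 - 16r^4) ≥ 25(r+1)^5 - 16(r+1)^4, since 5·(25r^5 - 16r^4) − (25(r+1)^5 - 16(r+1)^4) = 100r^5 - 189r^4 - 186r^3 - 154r^2 - 61r - 9, which is nonnegative for all r ≥ 9.
Combining, 5^(r + 1) ≥ 25(r+1)^5 - 16(r+1)^4.
Hence, by induction on m, the claim holds for every m ≥ 9.
Hence the smallest such N is 9.

N = 9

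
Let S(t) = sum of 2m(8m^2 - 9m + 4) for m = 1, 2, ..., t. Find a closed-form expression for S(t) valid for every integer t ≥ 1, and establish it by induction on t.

We claim S(t) = t(t + 1)(4t^2 - 2t + 1) for all t ≥ 1.
Base case (t = 1): S(1) = 6, and the closed form gives 6. They agree.
Inductive step: suppose the statement holds for some m ≥ 1, so S(m) = m(4m^3 + 2m^2 - m + 1).
Then S(m+1) = S(m) + (16m^3 + 30m^2 + 20m + 6) = (m(4m^3 + 2m^2 - m + 1)) + (16m^3 + 30m^2 + 20m + 6).
Simplifying, S(m+1) = (m + 1)(m + 2)(4m^2 + 6m + 3) = (m+1)((m+1) + 1)(4(m+1)^2 - 2(m+1) + 1),
which is the closed form with t = m+1.
By induction, the statement is established for all t ≥ 1.

S(t) = t(t + 1)(4t^2 - 2t + 1)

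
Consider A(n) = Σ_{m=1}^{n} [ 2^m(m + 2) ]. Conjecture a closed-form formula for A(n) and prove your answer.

A(n) = 2·2^n(n + 1) - 2

We claim A(n) = 2·2^n(n + 1) - 2 for all n ≥ 1.
When n = 1: A(1) = 6, and the closed form gives 6. They agree.
Suppose the result is true for n = m, so A(m) = 2·2^m(m + 1) - 2.
Then A(m+1) = A(m) + (2^(m + 1)(m + 3)) = (2·2^m(m + 1) - 2) + (2^(m + 1)(m + 3)).
Simplifying, A(m+1) = 4·2^m·m + 8·2^m - 2 = 2·2^(m+1)((m+1) + 1) - 2,
which is the closed form with n = m+1.
Hence, by induction on n, the claim holds for every n ≥ 1.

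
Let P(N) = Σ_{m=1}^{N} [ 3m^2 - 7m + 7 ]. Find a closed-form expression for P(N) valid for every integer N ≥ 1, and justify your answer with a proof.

P(N) = N(N^2 - 2N + 4)

We claim P(N) = N(N^2 - 2N + 4) for all N ≥ 1.
For the base case N = 1: P(1) = 3, and the closed form gives 3. They agree.
Inductive step: assume the claim holds for N = m, so P(m) = m(m^2 - 2m + 4).
Then P(m+1) = P(m) + (3m^2 - m + 3) = (m(m^2 - 2m + 4)) + (3m^2 - m + 3).
Simplifying, P(m+1) = (m + 1)(m^2 + 3) = (m+1)((m+1)^2 - 2(m+1) + 4),
which is the closed form with N = m+1.
By induction, the statement is established for all N ≥ 1.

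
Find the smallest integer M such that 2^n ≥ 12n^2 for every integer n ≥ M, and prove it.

At n = 10: 1024 < 1200, so the inequality fails and M ≥ 11. We prove 2^n ≥ 12n^2 for all n ≥ 11.
Base case (n = 11): 2^n = 2048 and 12n^2 = 1452, so 2048 ≥ 1452.
Inductive step: suppose the statement holds for some k ≥ 11, so 2^k ≥ 12k^2.
Then 2^(k + 1) = 2·(2^k) ≥ 2·(12k^2).
Also, for k ≥ 11 we have 2·(12k^2) ≥ 12(k+1)^2, since 2 ≥ (1 + 1/k)^2 for all k ≥ 11.
Combining, 2^(k + 1) ≥ 12(k+1)^2.
By induction, the statement is established for all n ≥ 11.
Hence the smallest such M is 11.

M = 11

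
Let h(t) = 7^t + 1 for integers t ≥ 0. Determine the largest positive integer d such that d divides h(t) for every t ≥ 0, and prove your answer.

Computing the first values: h(0) = 2 and h(1) = 8; gcd(2, 8) = 2, so d ≤ 2.
We prove 2 | 7^t + 1 for all t ≥ 0 by induction on t.
For the base case t = 0: h(0) = 2 = 2·(1), so 2 | h(0).
Inductive step: assume the claim holds for t = p, i.e. 2 | h(p). Then
h(p+1) = 7^(p+1) + 1 = 7·(7^p + 1) - 6 = 7·h(p) - 6. The first term is divisible by 2 by the inductive hypothesis, and -6 is divisible by 2. Hence 2 | h(p+1).
By induction, the statement is established for all t ≥ 0.
Therefore the largest such d is 2.

d = 2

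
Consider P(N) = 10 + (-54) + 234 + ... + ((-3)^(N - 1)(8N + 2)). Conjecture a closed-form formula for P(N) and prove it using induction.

We claim P(N) = -(-3)^N(2N + 1) + 1 for all N ≥ 1.
Base case (N = 1): P(1) = 10, and the closed form gives 10. They agree.
Inductive step: assume the claim holds for N = j, so P(j) = -(-3)^j(2j + 1) + 1.
Then P(j+1) = P(j) + ((-3)^j(8j + 10)) = (-(-3)^j(2j + 1) + 1) + ((-3)^j(8j + 10)).
Simplifying, P(j+1) = 6(-3)^j·j + 9(-3)^j + 1 = -(-3)^(j+1)(2(j+1) + 1) + 1,
which is the closed form with N = j+1.
This completes the induction.

P(N) = -(-3)^N(2N + 1) + 1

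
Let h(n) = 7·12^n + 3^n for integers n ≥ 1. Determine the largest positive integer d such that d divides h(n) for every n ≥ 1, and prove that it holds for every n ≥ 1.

d = 3

Computing the first values: h(1) = 87 and h(2) = 1017; gcd(87, 1017) = 3, so d ≤ 3.
We prove 3 | 7·12^n + 3^n for all n ≥ 1 by induction on n.
Base case (n = 1): h(1) = 87 = 3·(29), so 3 | h(1).
For the inductive step, assume it holds for an arbitrary m ≥ 1, i.e. 3 | h(m). Then
h(m+1) − 12·h(m) = (7·12^(m+1) + 3^(m+1)) − 12·(7·12^m + 3^m) = (1)·3^m·(3 − 12) = (-9)·3^m. Since 3 | h(m) by the inductive hypothesis, 3 | 12·h(m); and 3 | -9 since -9 = 3·-3. Therefore 3 | h(m+1).
By induction, the statement is established for all n ≥ 1.
Therefore the largest such d is 3.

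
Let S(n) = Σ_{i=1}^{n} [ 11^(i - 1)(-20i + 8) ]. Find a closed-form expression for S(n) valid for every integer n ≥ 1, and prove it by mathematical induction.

S(n) = 11^n(-2n + 1) - 1

We claim S(n) = 11^n(-2n + 1) - 1 for all n ≥ 1.
When n = 1: S(1) = -12, and the closed form gives -12. They agree.
Inductive step: assume the claim holds for n = i, so S(i) = 11^i(-2i + 1) - 1.
Then S(i+1) = S(i) + (11^i(-20i - 12)) = (11^i(-2i + 1) - 1) + (11^i(-20i - 12)).
Simplifying, S(i+1) = -22·11^i·i - 11·11^i - 1 = 11^(i+1)(-2(i+1) + 1) - 1,
which is the closed form with n = i+1.
This completes the induction.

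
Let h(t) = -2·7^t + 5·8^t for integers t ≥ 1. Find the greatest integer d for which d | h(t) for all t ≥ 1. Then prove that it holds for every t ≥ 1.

Computing the first values: h(1) = 26 and h(2) = 222; gcd(26, 222) = 2, so d ≤ 2.
We prove 2 | -2·7^t + 5·8^t for all t ≥ 1 by induction on t.
Base step (t = 1): h(1) = 26 = 2·(13), so 2 | h(1).
Suppose the result is true for t = j, i.e. 2 | h(j). Then
h(j+1) − 8·h(j) = (-2·7^(j+1) + 5·8^(j+1)) − 8·(-2·7^j + 5·8^j) = (-2)·7^j·(7 − 8) = (2)·7^j. Since 2 | h(j) by the inductive hypothesis, 2 | 8·h(j); and 2 | 2 since 2 = 2·1. Therefore 2 | h(j+1).
This completes the induction.
Therefore the largest such d is 2.

d = 2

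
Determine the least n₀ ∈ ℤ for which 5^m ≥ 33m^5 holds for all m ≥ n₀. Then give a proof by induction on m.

At m = 8: 390625 < 1081344, so the inequality fails and n₀ ≥ 9. We prove 5^m ≥ 33m^5 for all m ≥ 9.
For the base case m = 9: 5^m = 1953125 and 33m^5 = 1948617, so 1953125 ≥ 1948617.
Inductive step: suppose the statement holds for some j ≥ 9, so 5^j ≥ 33j^5.
Then 5^(j + 1) = 5·(5^j) ≥ 5·(33j^5).
Also, for j ≥ 9 we have 5·(33j^5) ≥ 33(j+1)^5, since 5 ≥ (1 + 1/j)^5 for all j ≥ 9.
Combining, 5^(j + 1) ≥ 33(j+1)^5.
This completes the induction.
Hence the smallest such n₀ is 9.

n₀ = 9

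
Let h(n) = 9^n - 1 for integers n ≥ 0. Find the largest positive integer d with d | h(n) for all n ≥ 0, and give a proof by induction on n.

Computing the first values: h(0) = 0 and h(1) = 8; gcd(0, 8) = 8, so d ≤ 8.
We prove 8 | 9^n - 1 for all n ≥ 0 by induction on n.
Base case (n = 0): h(0) = 0 = 8·(0), so 8 | h(0).
For the inductive step, assume it holds for an arbitrary m ≥ 0, i.e. 8 | h(m). Then
h(m+1) = 9^(m+1) - 1 = 9·(9^m - 1) + 8 = 9·h(m) + 8. The first term is divisible by 8 by the inductive hypothesis, and 8 is divisible by 8. Hence 8 | h(m+1).
This completes the induction.
Therefore the largest such d is 8.

d = 8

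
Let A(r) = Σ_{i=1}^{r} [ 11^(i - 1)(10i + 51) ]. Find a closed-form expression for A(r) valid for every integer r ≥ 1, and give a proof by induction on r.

A(r) = 11^r(r + 5) - 5

We claim A(r) = 11^r(r + 5) - 5 for all r ≥ 1.
Base case (r = 1): A(1) = 61, and the closed form gives 61. They agree.
Inductive step: suppose the statement holds for some i ≥ 1, so A(i) = 11^i(i + 5) - 5.
Then A(i+1) = A(i) + (11^i(10i + 61)) = (11^i(i + 5) - 5) + (11^i(10i + 61)).
Simplifying, A(i+1) = 11·11^i·i + 66·11^i - 5 = 11^(i+1)((i+1) + 5) - 5,
which is the closed form with r = i+1.
By the principle of mathematical induction, the result holds for all r ≥ 1.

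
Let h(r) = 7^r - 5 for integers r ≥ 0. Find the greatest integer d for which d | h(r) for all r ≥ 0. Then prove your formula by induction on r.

d = 2

Computing the first values: h(0) = -4 and h(1) = 2; gcd(-4, 2) = 2, so d ≤ 2.
We prove 2 | 7^r - 5 for all r ≥ 0 by induction on r.
Base case (r = 0): h(0) = -4 = 2·(-2), so 2 | h(0).
Inductive step: suppose the statement holds for some m ≥ 0, i.e. 2 | h(m). Then
h(m+1) = 7^(m+1) - 5 = 7·(7^m - 5) + 30 = 7·h(m) + 30. The first term is divisible by 2 by the inductive hypothesis, and 30 is divisible by 2. Hence 2 | h(m+1).
This completes the induction.
Therefore the largest such d is 2.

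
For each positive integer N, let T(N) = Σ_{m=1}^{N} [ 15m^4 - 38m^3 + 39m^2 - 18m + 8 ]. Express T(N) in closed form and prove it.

T(N) = N(3N^4 - 2N^3 - N^2 + N + 5)

We claim T(N) = N(3N^4 - 2N^3 - N^2 + N + 5) for all N ≥ 1.
Base case (N = 1): T(1) = 6, and the closed form gives 6. They agree.
Inductive step: suppose the statement holds for some m ≥ 1, so T(m) = m(3m^4 - 2m^3 - m^2 + m + 5).
Then T(m+1) = T(m) + (15m^4 + 22m^3 + 15m^2 + 6m + 6) = (m(3m^4 - 2m^3 - m^2 + m + 5)) + (15m^4 + 22m^3 + 15m^2 + 6m + 6).
Simplifying, T(m+1) = (m + 1)(3m^4 + 10m^3 + 11m^2 + 5m + 6) = (m+1)(3(m+1)^4 - 2(m+1)^3 - (m+1)^2 + (m+1) + 5),
which is the closed form with N = m+1.
By the principle of mathematical induction, the result holds for all N ≥ 1.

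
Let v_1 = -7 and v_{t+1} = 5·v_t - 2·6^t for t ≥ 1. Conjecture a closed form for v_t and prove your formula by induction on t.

v_t = 5^t - 2·6^t

Computing the first terms: v_1 = -7, v_2 = -47, v_3 = -307. This suggests v_t = 5^t - 2·6^t.
For the base case t = 1: the formula gives -7 = -7 = v_1.
For the inductive step, assume it holds for an arbitrary k ≥ 1, so v_k = 5^k - 2·6^k.
Then v_{k+1} = 5·v_k - 2·6^k = 5·(5^k - 2·6^k) - 2·6^k = 5^(k + 1) - 2·6^(k + 1),
which is the claimed formula at t = k+1.
Hence, by induction on t, the claim holds for every t ≥ 1.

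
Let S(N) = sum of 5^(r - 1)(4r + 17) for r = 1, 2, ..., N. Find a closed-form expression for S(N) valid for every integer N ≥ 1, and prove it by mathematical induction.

S(N) = 5^N(N + 4) - 4

We claim S(N) = 5^N(N + 4) - 4 for all N ≥ 1.
Base step (N = 1): S(1) = 21, and the closed form gives 21. They agree.
Suppose the result is true for N = r, so S(r) = 5^r(r + 4) - 4.
Then S(r+1) = S(r) + (5^r(4r + 21)) = (5^r(r + 4) - 4) + (5^r(4r + 21)).
Simplifying, S(r+1) = 5^(r + 1)r + 5^(r + 2) - 4 = 5^(r+1)((r+1) + 4) - 4,
which is the closed form with N = r+1.
This completes the induction.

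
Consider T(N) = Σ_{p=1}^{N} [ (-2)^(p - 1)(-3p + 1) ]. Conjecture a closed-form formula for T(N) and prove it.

We claim T(N) = (-2)^N·N for all N ≥ 1.
When N = 1: T(1) = -2, and the closed form gives -2. They agree.
Suppose the result is true for N = p, so T(p) = (-2)^p·p.
Then T(p+1) = T(p) + ((-2)^p(-3p - 2)) = ((-2)^p·p) + ((-2)^p(-3p - 2)).
Simplifying, T(p+1) = (-2)^(p + 1)(p + 1) = (-2)^(p+1)·(p+1),
which is the closed form with N = p+1.
Hence, by induction on N, the claim holds for every N ≥ 1.

T(N) = (-2)^N·N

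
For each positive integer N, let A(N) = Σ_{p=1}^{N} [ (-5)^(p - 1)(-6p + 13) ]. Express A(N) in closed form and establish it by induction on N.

A(N) = (-5)^N(N - 2) + 2

We claim A(N) = (-5)^N(N - 2) + 2 for all N ≥ 1.
Base case (N = 1): A(1) = 7, and the closed form gives 7. They agree.
For the inductive step, assume it holds for an arbitrary p ≥ 1, so A(p) = (-5)^p(p - 2) + 2.
Then A(p+1) = A(p) + ((-5)^p(-6p + 7)) = ((-5)^p(p - 2) + 2) + ((-5)^p(-6p + 7)).
Simplifying, A(p+1) = (-5)^(p + 1)p - (-5)^(p + 1) + 2 = (-5)^(p+1)((p+1) - 2) + 2,
which is the closed form with N = p+1.
By induction, the statement is established for all N ≥ 1.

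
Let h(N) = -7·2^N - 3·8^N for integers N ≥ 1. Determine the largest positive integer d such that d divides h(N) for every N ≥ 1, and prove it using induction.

Computing the first values: h(1) = -38 and h(2) = -220; gcd(-38, -220) = 2, so d ≤ 2.
We prove 2 | -7·2^N - 3·8^N for all N ≥ 1 by induction on N.
Base step (N = 1): h(1) = -38 = 2·(-19), so 2 | h(1).
For the inductive step, assume it holds for an arbitrary p ≥ 1, i.e. 2 | h(p). Then
h(p+1) − 8·h(p) = (-7·2^(p+1) - 3·8^(p+1)) − 8·(-7·2^p - 3·8^p) = (-7)·2^p·(2 − 8) = (42)·2^p. Since 2 | h(p) by the inductive hypothesis, 2 | 8·h(p); and 2 | 42 since 42 = 2·21. Therefore 2 | h(p+1).
Hence, by induction on N, the claim holds for every N ≥ 1.
Therefore the largest such d is 2.

d = 2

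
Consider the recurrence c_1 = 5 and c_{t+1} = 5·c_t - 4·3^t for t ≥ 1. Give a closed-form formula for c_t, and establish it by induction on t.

Computing the first terms: c_1 = 5, c_2 = 13, c_3 = 29. This suggests c_t = 2·3^t - 5^(t - 1).
For the base case t = 1: the formula gives 5 = 5 = c_1.
Inductive step: suppose the statement holds for some r ≥ 1, so c_r = 2·3^r - 5^(r - 1).
Then c_{r+1} = 5·c_r - 4·3^r = 5·(2·3^r - 5^(r - 1)) - 4·3^r = 2·3^(r + 1) - 5^r = 2·3^(r+1) - 5^((r+1) - 1),
which is the claimed formula at t = r+1.
Hence, by induction on t, the claim holds for every t ≥ 1.

c_t = 2·3^t - 5^(t - 1)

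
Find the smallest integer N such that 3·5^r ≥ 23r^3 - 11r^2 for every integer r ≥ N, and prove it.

At r = 3: 375 < 522, so the inequality fails and N ≥ 4. We prove 3·5^r ≥ 23r^3 - 11r^2 for all r ≥ 4.
For the base case r = 4: 3·5^r = 1875 and 23r^3 - 11r^2 = 1296, so 1875 ≥ 1296.
Inductive step: suppose the statement holds for some i ≥ 4, so 3·5^i ≥ 23i^3 - 11i^2.
Then 3·5^(i + 1) = 5·(3·5^i) ≥ 5·(23i^3 - 11i^2).
Also, for i ≥ 4 we have 5·(23i^3 - 11i^2) ≥ 23(i+1)^3 - 11(i+1)^2, since 5·(23i^3 - 11i^2) − (23(i+1)^3 - 11(i+1)^2) = 92i^3 - 113i^2 - 47i - 12, which is nonnegative for all i ≥ 4.
Combining, 3·5^(i + 1) ≥ 23(i+1)^3 - 11(i+1)^2.
Hence, by induction on r, the claim holds for every r ≥ 4.
Hence the smallest such N is 4.

N = 4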